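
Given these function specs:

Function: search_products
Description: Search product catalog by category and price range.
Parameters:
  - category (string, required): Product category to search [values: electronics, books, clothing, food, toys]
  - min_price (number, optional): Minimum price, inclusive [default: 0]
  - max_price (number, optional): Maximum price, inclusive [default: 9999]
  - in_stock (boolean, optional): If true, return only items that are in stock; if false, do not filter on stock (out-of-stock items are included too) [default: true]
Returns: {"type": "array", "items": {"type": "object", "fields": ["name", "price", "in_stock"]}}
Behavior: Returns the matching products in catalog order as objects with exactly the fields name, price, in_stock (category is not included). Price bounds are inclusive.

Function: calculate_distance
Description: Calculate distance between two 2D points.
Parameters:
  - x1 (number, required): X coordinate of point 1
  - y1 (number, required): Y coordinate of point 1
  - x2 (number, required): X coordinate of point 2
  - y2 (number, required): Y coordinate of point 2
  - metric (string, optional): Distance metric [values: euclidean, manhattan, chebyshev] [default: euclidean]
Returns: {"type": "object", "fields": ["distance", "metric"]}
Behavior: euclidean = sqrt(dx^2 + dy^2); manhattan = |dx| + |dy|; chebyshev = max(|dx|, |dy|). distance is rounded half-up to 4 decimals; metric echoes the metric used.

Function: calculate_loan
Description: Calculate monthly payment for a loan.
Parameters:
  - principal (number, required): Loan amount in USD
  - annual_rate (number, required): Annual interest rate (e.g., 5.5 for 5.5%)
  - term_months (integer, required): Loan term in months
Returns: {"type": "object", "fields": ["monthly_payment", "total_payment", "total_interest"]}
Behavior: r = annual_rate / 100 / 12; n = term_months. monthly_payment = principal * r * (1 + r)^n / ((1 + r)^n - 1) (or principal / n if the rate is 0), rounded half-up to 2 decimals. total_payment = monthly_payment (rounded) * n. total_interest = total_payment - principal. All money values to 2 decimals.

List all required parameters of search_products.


Parameters of search_products and their required/optional flag:
  category: required
  min_price: optional
  max_price: optional
  in_stock: optional
category


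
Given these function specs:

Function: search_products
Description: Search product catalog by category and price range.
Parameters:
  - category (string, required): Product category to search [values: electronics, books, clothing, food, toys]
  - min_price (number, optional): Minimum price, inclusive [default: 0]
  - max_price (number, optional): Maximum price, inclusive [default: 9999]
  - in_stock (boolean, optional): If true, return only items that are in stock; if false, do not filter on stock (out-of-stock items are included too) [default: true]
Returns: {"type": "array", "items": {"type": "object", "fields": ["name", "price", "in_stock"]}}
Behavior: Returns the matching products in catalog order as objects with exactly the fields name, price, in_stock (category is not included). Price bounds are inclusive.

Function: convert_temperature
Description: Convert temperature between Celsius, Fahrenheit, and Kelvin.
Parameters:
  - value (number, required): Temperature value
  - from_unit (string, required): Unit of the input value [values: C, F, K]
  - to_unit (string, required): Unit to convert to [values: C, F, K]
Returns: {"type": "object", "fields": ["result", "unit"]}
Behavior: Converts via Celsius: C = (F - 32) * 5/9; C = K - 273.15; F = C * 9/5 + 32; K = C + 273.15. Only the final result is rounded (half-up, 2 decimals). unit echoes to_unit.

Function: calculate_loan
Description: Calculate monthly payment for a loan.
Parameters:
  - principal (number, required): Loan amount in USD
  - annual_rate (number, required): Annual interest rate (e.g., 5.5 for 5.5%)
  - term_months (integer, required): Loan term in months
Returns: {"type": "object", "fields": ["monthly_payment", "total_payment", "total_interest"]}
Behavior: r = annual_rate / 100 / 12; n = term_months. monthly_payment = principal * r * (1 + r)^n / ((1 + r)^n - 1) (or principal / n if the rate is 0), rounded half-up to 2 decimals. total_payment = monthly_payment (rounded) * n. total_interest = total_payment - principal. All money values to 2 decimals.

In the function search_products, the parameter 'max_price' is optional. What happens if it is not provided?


The search_products spec declares:
  - max_price (number, optional): Maximum price, inclusive [default: 9999]
It defaults to 9999


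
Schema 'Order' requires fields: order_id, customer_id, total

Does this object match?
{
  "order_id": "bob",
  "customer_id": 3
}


Checking required fields...
Missing: total
Invalid - missing required field 'total'


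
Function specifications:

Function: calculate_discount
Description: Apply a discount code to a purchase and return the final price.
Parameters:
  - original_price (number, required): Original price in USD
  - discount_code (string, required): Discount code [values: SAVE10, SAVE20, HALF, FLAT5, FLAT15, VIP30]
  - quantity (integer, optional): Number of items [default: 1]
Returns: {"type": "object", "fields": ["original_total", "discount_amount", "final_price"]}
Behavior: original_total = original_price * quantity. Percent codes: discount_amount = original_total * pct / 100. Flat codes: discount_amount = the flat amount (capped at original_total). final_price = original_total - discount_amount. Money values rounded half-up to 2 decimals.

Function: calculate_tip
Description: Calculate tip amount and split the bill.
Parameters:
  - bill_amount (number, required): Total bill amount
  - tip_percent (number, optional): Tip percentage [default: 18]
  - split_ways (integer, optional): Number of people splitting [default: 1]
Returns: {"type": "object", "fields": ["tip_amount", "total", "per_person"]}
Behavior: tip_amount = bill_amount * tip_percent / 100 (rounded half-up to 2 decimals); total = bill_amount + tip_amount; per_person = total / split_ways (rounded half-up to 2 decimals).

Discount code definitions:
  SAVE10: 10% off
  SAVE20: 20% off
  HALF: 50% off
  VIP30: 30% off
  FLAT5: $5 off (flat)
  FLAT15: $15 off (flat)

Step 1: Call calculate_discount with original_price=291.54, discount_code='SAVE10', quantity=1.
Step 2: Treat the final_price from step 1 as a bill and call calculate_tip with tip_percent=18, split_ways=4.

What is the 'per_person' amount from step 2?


Step 1: calculate_discount(original_price=291.54, discount_code=SAVE10, quantity=1)
  original_total = 291.54 * 1 = 291.54
  SAVE10 = 10% off: discount_amount = 291.54 * 10/100 = 29.154 -> 29.15
  final_price = 291.54 - 29.15 = 262.39
  -> final_price = 262.39
Step 2: calculate_tip(bill_amount=262.39, tip_percent=18, split_ways=4)
  tip_amount = 262.39 * 18/100 = 47.2302 -> 47.23
  total = 262.39 + 47.23 = 309.62
  per_person = 309.62 / 4 = 77.405 -> 77.41
  -> per_person = 77.41
$77.41


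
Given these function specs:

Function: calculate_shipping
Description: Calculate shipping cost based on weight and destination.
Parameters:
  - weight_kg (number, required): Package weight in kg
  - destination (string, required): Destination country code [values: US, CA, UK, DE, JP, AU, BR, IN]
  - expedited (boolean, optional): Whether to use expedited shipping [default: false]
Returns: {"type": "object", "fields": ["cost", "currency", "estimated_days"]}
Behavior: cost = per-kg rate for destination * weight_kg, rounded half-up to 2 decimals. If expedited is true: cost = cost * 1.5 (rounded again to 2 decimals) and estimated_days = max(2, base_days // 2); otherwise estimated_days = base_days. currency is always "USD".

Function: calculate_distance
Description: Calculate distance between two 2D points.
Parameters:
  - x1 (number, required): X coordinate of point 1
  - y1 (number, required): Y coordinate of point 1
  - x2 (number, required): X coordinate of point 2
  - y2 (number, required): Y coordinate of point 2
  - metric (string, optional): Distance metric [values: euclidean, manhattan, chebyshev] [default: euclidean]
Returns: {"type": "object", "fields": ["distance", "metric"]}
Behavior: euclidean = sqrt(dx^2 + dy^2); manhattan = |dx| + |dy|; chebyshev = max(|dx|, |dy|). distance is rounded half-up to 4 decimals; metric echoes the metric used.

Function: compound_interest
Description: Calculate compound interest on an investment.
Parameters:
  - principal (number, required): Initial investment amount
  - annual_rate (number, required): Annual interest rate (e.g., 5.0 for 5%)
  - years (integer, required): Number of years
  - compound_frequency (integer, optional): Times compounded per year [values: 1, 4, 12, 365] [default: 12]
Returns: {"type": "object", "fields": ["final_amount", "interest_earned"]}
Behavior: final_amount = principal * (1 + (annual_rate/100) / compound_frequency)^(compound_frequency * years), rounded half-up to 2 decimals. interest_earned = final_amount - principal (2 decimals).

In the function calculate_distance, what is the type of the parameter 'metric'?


The calculate_distance spec declares:
  - metric (string, optional): Distance metric [values: euclidean, manhattan, chebyshev] [default: euclidean]
Type:
string


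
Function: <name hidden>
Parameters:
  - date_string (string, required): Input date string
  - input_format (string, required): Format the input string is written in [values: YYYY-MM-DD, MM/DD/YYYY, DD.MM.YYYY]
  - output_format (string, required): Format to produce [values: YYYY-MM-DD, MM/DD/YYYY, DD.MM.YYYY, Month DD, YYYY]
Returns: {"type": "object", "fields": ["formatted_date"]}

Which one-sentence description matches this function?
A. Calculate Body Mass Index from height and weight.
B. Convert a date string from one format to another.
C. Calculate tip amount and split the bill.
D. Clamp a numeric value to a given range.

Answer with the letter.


Parameters date_string, input_format, output_format and return ["formatted_date"] fit: Convert a date string from one format to another.
B


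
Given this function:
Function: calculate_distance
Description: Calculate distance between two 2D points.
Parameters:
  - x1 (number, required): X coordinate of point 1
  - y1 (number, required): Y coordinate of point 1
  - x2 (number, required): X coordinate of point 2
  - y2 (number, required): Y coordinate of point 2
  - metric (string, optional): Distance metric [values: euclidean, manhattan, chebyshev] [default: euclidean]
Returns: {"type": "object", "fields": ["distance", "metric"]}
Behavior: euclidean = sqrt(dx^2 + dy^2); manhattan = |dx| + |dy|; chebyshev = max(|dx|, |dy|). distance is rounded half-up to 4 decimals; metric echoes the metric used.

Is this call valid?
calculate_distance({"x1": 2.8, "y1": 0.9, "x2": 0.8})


Checking required parameters...
Missing required parameter: y2
Invalid - missing required parameter 'y2'


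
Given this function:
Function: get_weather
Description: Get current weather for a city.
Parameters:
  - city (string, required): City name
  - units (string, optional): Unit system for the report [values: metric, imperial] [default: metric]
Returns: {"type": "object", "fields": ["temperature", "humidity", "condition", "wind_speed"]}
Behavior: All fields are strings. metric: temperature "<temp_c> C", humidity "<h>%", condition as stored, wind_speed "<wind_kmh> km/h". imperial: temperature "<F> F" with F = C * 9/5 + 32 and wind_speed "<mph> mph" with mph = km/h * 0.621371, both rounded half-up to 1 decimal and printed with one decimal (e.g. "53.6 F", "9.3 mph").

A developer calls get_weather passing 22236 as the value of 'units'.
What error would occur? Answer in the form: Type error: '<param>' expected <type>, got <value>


Spec: 'units' is declared as string; 22236 is an integer.
Type error: 'units' expected string, got 22236


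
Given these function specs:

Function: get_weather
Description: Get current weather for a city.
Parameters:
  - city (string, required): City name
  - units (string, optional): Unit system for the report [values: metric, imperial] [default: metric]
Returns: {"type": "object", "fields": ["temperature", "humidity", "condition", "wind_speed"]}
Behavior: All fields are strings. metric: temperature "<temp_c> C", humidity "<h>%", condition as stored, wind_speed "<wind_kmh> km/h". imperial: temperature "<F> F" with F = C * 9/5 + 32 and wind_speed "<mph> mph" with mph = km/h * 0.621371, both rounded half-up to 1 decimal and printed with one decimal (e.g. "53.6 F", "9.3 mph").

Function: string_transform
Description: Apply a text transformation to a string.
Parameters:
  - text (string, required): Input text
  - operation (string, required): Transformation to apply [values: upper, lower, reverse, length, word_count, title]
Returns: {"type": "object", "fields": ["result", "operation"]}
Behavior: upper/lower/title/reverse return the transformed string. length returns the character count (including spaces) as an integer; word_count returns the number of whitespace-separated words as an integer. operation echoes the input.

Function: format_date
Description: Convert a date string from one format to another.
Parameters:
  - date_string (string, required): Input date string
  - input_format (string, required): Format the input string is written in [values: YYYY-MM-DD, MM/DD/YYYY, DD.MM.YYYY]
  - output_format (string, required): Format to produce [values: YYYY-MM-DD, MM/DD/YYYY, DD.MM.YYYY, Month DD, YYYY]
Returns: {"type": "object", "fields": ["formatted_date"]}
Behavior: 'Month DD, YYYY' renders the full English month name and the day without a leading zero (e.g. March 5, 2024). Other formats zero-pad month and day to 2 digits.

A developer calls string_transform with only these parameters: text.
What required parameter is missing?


Required parameters: text, operation
Provided: text
Missing: operation
operation


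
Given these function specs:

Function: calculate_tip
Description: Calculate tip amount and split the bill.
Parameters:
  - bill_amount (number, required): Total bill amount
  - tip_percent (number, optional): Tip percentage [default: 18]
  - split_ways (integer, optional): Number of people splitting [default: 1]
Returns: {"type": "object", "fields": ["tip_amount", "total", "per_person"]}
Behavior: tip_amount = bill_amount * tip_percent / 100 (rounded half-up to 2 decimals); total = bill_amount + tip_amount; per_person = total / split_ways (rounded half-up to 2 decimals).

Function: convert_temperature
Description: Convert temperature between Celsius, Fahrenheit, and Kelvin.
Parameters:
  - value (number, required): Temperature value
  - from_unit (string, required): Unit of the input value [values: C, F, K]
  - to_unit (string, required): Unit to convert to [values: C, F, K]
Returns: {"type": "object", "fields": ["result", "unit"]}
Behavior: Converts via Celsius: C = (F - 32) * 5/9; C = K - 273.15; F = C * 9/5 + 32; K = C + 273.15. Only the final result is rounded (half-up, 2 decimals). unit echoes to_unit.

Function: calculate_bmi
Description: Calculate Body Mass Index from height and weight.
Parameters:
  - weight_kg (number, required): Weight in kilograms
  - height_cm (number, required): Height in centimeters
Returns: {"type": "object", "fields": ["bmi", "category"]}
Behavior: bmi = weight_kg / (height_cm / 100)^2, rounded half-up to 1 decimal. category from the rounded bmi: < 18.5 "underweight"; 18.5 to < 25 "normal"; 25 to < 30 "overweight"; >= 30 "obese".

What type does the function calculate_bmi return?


The calculate_bmi spec declares Returns: {"type": "object", "fields": ["bmi", "category"]}
Type:
object


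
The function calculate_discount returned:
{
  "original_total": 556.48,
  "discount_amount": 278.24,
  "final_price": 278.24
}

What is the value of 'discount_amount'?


278.24


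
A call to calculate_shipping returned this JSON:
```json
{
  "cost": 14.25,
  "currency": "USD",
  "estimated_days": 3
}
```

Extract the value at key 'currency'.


USD


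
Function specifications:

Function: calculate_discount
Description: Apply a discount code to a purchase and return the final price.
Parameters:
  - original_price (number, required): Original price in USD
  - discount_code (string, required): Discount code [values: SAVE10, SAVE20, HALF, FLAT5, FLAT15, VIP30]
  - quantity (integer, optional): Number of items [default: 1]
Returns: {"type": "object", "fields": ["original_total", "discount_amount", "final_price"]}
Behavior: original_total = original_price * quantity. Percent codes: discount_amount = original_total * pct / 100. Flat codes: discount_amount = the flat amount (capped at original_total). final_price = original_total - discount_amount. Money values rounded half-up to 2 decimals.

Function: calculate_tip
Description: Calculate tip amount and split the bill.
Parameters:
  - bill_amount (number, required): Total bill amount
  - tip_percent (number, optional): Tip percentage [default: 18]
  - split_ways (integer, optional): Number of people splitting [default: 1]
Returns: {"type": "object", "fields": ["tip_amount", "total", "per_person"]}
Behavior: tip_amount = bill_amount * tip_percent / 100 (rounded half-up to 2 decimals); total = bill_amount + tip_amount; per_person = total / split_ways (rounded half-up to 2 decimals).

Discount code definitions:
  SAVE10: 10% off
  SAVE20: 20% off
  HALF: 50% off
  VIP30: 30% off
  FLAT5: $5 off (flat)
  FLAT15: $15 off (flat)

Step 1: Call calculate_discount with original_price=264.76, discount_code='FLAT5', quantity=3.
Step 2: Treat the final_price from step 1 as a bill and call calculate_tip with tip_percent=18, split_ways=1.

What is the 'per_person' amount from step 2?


Step 1: calculate_discount(original_price=264.76, discount_code=FLAT5, quantity=3)
  original_total = 264.76 * 3 = 794.28
  FLAT5 = $5 flat: discount_amount = min(5.00, 794.28) = 5.00
  final_price = 794.28 - 5.00 = 789.28
  -> final_price = 789.28
Step 2: calculate_tip(bill_amount=789.28, tip_percent=18, split_ways=1)
  tip_amount = 789.28 * 18/100 = 142.0704 -> 142.07
  total = 789.28 + 142.07 = 931.35
  per_person = 931.35 / 1 = 931.35 -> 931.35
  -> per_person = 931.35
$931.35


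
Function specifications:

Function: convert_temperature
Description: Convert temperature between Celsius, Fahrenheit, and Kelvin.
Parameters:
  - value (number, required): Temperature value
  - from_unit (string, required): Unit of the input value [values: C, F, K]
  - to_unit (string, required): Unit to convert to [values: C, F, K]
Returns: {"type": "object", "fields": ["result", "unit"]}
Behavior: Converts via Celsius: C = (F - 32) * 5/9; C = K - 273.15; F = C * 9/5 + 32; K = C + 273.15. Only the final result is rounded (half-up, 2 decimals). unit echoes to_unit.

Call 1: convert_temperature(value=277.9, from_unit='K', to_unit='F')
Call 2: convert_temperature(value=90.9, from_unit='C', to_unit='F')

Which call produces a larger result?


Call 1:
  To C: 277.9 - 273.15 = 4.75
  To F: 4.75 * 9/5 + 32 = 40.55
  Round to 2 decimals: 40.55
  -> 40.55 F
Call 2:
  Input already in C: 90.9
  To F: 90.9 * 9/5 + 32 = 195.62
  Round to 2 decimals: 195.62
  -> 195.62 F
Call 2 (195.62 F)


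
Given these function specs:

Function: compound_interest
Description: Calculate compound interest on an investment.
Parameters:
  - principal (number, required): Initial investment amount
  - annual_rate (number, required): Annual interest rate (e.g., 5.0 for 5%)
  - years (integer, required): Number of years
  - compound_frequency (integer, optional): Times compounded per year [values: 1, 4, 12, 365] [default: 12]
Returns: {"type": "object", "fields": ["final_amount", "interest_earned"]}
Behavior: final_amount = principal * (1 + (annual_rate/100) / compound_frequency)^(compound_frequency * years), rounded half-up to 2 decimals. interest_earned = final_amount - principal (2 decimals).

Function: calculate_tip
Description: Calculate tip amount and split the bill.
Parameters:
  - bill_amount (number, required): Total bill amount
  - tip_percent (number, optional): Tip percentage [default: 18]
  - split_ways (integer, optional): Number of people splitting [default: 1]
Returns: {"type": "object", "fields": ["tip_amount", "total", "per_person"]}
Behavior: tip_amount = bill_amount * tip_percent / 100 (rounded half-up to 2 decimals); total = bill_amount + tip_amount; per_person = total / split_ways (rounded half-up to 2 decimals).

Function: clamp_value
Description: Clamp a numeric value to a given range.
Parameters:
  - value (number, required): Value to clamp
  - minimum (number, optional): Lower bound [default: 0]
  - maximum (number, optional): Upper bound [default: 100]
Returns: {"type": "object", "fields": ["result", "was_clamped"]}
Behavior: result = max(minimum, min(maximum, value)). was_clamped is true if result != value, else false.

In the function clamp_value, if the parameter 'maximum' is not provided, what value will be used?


The clamp_value spec declares:
  - maximum (number, optional): Upper bound [default: 100]
Default:
100


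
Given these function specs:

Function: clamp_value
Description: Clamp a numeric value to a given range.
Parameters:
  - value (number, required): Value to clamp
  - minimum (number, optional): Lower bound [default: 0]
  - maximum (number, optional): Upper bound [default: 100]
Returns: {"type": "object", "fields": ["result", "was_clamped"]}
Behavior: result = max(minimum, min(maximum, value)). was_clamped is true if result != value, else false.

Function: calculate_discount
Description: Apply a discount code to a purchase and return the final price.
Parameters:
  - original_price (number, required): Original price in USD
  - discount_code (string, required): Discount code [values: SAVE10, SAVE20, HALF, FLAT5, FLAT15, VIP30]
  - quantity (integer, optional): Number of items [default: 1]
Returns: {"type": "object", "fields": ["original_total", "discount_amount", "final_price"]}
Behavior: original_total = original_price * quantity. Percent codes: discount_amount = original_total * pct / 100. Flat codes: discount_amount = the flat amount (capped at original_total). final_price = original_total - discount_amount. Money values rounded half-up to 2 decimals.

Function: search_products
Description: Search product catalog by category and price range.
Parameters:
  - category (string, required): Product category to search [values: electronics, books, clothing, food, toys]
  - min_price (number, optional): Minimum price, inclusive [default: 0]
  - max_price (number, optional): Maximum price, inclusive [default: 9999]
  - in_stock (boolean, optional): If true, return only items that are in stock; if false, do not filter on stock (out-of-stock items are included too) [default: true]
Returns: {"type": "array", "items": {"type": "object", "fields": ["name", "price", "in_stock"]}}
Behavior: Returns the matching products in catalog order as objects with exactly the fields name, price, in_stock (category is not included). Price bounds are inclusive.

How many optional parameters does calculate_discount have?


Parameters of calculate_discount: original_price (required), discount_code (required), quantity (optional)
Optional count:
1


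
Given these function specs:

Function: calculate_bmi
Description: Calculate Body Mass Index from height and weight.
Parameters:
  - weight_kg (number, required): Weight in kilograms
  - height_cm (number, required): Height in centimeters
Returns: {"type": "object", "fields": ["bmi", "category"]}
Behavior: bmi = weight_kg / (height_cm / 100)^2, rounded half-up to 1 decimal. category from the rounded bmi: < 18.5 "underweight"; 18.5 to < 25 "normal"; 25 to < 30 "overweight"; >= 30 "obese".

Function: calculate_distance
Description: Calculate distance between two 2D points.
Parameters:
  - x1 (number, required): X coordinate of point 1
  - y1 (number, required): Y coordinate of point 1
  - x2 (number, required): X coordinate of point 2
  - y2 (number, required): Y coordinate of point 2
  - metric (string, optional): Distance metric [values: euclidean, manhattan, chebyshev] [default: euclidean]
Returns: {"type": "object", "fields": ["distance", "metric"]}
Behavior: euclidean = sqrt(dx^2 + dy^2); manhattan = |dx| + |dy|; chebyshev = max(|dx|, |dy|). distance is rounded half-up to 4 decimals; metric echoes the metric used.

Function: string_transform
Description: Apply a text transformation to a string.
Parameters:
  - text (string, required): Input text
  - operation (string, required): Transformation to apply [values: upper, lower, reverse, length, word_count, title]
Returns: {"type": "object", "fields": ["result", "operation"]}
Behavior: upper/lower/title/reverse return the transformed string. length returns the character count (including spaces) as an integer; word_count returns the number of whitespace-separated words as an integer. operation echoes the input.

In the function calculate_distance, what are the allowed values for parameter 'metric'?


The calculate_distance spec declares:
  - metric (string, optional): Distance metric [values: euclidean, manhattan, chebyshev] [default: euclidean]
Allowed values:
euclidean, manhattan, chebyshev


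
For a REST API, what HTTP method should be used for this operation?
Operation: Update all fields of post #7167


GET = read, POST = create, PUT = update/replace, DELETE = remove
This operation is an update/replace.
PUT


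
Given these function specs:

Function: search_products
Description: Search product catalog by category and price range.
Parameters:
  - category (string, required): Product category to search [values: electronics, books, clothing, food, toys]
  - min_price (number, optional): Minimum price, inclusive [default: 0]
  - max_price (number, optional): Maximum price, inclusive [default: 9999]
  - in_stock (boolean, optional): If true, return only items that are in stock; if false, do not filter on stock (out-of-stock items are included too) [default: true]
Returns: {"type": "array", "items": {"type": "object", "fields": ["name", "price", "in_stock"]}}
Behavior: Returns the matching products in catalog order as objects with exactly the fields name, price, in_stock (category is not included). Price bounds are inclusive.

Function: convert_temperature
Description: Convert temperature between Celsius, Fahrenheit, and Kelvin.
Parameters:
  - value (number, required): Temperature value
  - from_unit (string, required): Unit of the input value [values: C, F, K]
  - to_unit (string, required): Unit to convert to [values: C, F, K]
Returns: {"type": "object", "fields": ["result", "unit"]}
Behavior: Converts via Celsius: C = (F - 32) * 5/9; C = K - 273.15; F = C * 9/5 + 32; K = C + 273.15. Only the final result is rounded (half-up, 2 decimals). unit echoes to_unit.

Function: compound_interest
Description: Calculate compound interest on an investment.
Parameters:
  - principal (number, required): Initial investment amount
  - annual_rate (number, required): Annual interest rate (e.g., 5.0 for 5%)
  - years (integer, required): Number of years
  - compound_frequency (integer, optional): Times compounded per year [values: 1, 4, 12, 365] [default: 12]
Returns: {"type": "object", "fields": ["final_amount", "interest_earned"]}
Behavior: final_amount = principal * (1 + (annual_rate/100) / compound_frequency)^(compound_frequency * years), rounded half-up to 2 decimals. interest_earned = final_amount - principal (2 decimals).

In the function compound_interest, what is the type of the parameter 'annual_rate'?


The compound_interest spec declares:
  - annual_rate (number, required): Annual interest rate (e.g., 5.0 for 5%)
Type:
number


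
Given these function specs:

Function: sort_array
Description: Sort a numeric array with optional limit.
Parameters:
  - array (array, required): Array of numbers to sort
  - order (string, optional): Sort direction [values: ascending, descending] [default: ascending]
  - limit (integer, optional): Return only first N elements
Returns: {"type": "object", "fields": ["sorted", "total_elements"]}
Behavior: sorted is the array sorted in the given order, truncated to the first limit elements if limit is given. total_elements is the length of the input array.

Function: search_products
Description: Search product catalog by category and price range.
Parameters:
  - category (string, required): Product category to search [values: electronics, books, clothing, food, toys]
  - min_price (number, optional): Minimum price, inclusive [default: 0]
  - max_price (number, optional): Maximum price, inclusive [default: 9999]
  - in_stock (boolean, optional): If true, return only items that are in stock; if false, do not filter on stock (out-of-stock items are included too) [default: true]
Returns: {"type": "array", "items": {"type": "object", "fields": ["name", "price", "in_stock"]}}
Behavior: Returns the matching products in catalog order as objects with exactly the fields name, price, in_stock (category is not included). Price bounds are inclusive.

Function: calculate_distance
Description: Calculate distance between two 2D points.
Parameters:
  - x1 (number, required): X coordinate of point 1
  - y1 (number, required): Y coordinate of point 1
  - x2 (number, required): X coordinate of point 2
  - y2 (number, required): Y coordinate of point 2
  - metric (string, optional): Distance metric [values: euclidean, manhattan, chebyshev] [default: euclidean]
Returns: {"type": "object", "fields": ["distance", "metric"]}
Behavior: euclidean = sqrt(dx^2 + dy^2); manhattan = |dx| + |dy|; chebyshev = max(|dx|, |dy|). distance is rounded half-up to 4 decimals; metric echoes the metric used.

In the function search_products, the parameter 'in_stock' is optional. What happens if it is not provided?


The search_products spec declares:
  - in_stock (boolean, optional): If true, return only items that are in stock; if false, do not filter on stock (out-of-stock items are included too) [default: true]
It defaults to true


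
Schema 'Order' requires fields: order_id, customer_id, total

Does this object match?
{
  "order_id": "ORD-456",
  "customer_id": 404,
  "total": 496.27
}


Checking required fields... All present.
Valid - all required fields present


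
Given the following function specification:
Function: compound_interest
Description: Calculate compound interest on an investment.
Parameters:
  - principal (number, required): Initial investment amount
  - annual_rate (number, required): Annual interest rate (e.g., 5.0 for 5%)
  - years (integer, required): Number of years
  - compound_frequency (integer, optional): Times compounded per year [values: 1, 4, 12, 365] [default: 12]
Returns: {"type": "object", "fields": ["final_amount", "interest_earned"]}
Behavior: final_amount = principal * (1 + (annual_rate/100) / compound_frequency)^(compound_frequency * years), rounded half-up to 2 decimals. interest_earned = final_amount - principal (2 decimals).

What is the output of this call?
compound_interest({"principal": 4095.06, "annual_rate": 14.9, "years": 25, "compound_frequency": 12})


rate per period = 14.9/100/12 = 0.012416666667 (keep full precision); periods = 12 * 25 = 300
(1 + 0.012416666667)^300 = 40.53085863
final_amount = 4095.06 * 40.53085863 = 165976.297928 -> 165976.30
interest_earned = 165976.30 - 4095.06 = 161881.24
Output:
{"final_amount": 165976.3, "interest_earned": 161881.24}


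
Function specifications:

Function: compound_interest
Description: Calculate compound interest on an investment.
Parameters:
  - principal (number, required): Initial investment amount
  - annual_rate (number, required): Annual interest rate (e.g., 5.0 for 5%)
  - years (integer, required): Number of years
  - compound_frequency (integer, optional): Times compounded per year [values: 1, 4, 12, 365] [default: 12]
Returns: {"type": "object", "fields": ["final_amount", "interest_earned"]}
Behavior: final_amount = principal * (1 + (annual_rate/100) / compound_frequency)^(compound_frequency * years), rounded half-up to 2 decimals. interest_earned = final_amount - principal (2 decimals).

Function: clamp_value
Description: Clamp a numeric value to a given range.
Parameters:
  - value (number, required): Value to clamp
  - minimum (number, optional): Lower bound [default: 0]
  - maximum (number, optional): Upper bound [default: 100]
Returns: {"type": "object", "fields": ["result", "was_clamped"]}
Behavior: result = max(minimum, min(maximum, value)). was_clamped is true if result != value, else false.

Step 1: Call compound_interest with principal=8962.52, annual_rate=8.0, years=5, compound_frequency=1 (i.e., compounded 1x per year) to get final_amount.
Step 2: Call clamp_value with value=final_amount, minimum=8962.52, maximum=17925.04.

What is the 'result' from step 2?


Step 1: compound_interest
  rate per period = 8.0/100/1 = 0.08 (keep full precision); periods = 1 * 5 = 5
  (1 + 0.08)^5 = 1.46932808
  final_amount = 8962.52 * 1.46932808 = 13168.882275 -> 13168.88
  interest_earned = 13168.88 - 8962.52 = 4206.36
  -> final_amount = 13168.88
Step 2: clamp_value(value=13168.88, minimum=8962.52, maximum=17925.04)
  result = max(8962.52, min(17925.04, 13168.88)) = max(8962.52, 13168.88) = 13168.88
  was_clamped = (13168.88 != 13168.88) = false
  -> result = 13168.88
13168.88


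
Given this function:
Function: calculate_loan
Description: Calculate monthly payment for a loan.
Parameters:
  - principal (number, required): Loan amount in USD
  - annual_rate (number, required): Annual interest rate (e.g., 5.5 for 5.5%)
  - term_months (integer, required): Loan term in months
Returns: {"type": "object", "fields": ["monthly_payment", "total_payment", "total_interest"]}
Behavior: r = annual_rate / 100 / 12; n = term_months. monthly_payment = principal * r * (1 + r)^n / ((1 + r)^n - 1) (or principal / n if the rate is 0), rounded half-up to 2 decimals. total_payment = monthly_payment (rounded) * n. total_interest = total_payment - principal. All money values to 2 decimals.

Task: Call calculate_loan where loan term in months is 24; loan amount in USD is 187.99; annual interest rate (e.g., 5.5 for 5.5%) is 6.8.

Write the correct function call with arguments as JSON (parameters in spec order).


Mapping each described value to its parameter name:
  'Loan term in months' -> term_months = 24
  'Loan amount in USD' -> principal = 187.99
  'Annual interest rate (e.g., 5.5 for 5.5%)' -> annual_rate = 6.8
calculate_loan({"principal": 187.99, "annual_rate": 6.8, "term_months": 24})


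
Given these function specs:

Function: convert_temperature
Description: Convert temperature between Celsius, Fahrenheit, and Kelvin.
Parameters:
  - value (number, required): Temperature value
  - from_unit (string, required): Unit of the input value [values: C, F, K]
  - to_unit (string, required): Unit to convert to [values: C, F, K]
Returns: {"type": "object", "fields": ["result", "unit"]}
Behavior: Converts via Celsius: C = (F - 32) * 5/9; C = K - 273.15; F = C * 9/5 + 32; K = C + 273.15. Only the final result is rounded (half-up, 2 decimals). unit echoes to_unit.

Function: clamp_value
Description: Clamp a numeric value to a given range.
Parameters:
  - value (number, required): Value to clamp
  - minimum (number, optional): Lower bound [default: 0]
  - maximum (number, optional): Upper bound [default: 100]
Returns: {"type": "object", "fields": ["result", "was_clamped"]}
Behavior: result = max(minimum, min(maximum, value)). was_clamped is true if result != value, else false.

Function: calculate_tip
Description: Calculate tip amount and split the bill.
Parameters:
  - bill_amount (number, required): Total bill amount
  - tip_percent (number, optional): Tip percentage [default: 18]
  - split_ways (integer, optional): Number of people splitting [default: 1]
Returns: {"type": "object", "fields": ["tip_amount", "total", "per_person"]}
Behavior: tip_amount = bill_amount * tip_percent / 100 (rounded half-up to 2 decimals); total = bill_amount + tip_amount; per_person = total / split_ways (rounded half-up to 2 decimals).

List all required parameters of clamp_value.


Parameters of clamp_value and their required/optional flag:
  value: required
  minimum: optional
  maximum: optional
value


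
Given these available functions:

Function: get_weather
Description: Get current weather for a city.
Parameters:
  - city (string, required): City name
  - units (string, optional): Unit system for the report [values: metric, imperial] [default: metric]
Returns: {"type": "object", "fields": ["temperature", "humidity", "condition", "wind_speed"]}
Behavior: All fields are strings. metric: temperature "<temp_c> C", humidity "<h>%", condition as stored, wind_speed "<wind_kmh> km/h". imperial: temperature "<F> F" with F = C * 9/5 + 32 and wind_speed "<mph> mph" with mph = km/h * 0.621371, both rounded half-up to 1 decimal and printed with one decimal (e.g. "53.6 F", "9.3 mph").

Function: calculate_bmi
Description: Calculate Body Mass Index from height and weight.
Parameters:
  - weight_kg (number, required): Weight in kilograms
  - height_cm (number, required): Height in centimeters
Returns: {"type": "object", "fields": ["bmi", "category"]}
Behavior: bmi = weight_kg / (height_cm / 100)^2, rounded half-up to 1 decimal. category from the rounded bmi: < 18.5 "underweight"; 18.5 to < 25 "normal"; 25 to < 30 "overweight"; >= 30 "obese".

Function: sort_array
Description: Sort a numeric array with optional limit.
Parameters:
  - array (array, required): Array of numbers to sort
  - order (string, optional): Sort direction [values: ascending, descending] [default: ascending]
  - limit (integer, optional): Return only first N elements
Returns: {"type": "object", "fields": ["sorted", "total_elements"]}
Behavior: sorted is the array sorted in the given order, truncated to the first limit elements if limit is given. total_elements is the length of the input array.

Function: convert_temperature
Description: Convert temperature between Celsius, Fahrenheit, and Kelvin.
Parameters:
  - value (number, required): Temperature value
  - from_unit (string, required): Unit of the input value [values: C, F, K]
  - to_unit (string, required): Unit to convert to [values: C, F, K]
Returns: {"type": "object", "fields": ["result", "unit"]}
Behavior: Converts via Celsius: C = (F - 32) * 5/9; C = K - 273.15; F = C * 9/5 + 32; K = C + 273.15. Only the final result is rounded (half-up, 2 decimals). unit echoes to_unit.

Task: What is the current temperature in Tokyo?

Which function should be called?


The task needs a function whose description is: Get current weather for a city.
get_weather


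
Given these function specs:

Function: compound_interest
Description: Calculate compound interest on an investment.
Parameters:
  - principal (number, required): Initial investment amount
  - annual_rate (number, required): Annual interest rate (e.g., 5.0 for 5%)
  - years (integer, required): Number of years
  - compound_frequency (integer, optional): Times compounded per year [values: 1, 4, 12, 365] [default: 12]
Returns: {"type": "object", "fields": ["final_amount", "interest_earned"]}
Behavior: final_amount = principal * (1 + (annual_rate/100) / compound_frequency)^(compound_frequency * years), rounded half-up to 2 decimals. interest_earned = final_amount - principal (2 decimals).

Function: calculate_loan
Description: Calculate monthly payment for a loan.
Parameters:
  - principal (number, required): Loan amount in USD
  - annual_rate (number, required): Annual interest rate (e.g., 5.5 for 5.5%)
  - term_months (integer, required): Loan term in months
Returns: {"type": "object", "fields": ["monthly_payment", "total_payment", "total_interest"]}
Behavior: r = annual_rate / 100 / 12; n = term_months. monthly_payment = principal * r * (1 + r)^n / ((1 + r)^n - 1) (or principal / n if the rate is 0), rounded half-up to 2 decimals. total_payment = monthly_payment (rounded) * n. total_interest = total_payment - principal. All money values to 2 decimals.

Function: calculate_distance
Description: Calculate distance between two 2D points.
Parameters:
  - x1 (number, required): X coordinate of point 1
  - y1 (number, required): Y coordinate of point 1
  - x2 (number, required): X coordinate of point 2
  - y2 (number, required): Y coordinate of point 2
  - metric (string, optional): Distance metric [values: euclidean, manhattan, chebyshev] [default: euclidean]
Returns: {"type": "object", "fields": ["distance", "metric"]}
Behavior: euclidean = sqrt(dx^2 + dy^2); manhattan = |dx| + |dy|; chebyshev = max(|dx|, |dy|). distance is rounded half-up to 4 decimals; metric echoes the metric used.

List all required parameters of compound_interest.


Parameters of compound_interest and their required/optional flag:
  principal: required
  annual_rate: required
  years: required
  compound_frequency: optional
annual_rate, principal, years
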